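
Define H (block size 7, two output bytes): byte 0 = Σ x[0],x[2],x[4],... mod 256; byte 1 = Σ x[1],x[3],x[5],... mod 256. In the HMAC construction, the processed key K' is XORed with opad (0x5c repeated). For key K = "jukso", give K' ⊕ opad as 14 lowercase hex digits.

Key "jukso" = 6a 75 6b 73 6f is 5 bytes ≤ B = 7; zero-pad to 7 bytes: K' = 6a 75 6b 73 6f 00 00.
XOR each byte with 0x5c: 6a⊕5c=36, 75⊕5c=29, 6b⊕5c=37, 73⊕5c=2f, 6f⊕5c=33, 00⊕5c=5c, 00⊕5c=5c.

3629372f335c5c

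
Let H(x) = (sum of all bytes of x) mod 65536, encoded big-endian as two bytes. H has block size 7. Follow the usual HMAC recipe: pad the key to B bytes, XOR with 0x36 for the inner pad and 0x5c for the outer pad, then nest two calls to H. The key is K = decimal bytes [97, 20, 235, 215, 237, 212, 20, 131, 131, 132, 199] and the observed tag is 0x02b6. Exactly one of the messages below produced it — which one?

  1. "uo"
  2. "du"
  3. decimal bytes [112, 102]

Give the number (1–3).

Key decimal bytes [97, 20, 235, 215, 237, 212, 20, 131, 131, 132, 199] = 61 14 eb d7 ed d4 14 83 83 84 c7 is 11 bytes > B = 7, so hash it first: H(key) = 06 5d, then zero-pad to 7 bytes: K' = 06 5d 00 00 00 00 00.
K' ⊕ ipad = 30 6b 36 36 36 36 36; K' ⊕ opad = 5a 01 5c 5c 5c 5c 5c.
m1: inner = H(30 6b 36 36 36 36 36 75 6f) = 02 8d; tag = H(5a 01 5c 5c 5c 5c 5c 02 8d) = 02b6 ← matches
m2: inner = H(30 6b 36 36 36 36 36 64 75) = 02 82; tag = H(5a 01 5c 5c 5c 5c 5c 02 82) = 02ab
m3: inner = H(30 6b 36 36 36 36 36 70 66) = 02 7f; tag = H(5a 01 5c 5c 5c 5c 5c 02 7f) = 02a8

1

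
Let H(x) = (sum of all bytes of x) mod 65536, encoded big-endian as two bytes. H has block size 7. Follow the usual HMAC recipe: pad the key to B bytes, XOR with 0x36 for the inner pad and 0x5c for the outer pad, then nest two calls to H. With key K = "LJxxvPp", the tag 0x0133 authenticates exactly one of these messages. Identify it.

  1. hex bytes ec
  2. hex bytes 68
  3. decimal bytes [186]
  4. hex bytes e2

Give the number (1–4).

4

Key "LJxxvPp" = 4c 4a 78 78 76 50 70 is exactly B = 7 bytes: K' = 4c 4a 78 78 76 50 70.
K' ⊕ ipad = 7a 7c 4e 4e 40 66 46; K' ⊕ opad = 10 16 24 24 2a 0c 2c.
m1: inner = H(7a 7c 4e 4e 40 66 46 ec) = 03 6a; tag = H(10 16 24 24 2a 0c 2c 03 6a) = 013d
m2: inner = H(7a 7c 4e 4e 40 66 46 68) = 02 e6; tag = H(10 16 24 24 2a 0c 2c 02 e6) = 01b8
m3: inner = H(7a 7c 4e 4e 40 66 46 ba) = 03 38; tag = H(10 16 24 24 2a 0c 2c 03 38) = 010b
m4: inner = H(7a 7c 4e 4e 40 66 46 e2) = 03 60; tag = H(10 16 24 24 2a 0c 2c 03 60) = 0133 ← matches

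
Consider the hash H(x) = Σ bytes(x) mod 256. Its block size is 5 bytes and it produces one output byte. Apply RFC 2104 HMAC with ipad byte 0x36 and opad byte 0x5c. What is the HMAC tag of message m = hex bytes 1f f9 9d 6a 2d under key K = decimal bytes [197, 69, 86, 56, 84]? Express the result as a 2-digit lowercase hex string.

Key decimal bytes [197, 69, 86, 56, 84] = c5 45 56 38 54 is exactly B = 5 bytes: K' = c5 45 56 38 54.
K' ⊕ ipad = f3 73 60 0e 62.  K' ⊕ opad = 99 19 0a 64 08.
Inner input = (K'⊕ipad) ∥ m = f3 73 60 0e 62 ∥ 1f f9 9d 6a 2d.
Inner hash: sum = 243+115+96+14+98+31+249+157+106+45 = 1154; mod 256 = 130 → 82.
Outer input = (K'⊕opad) ∥ inner = 99 19 0a 64 08 ∥ 82.
Outer hash (tag): sum = 153+25+10+100+8+130 = 426; mod 256 = 170 → aa.

aa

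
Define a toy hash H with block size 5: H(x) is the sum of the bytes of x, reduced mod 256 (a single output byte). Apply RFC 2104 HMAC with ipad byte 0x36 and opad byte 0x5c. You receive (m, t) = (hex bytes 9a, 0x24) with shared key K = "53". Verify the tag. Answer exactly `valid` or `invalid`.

Key "53" = 35 33 is 2 bytes ≤ B = 5; zero-pad to 5 bytes: K' = 35 33 00 00 00.
K' ⊕ ipad = 03 05 36 36 36; K' ⊕ opad = 69 6f 5c 5c 5c.
Inner hash: sum = 3+5+54+54+54+154 = 324; mod 256 = 68 → 44.
Outer hash (recomputed tag): sum = 105+111+92+92+92+68 = 560; mod 256 = 48 → 30.
Recomputed tag = 30; claimed = 24 → mismatch.

invalid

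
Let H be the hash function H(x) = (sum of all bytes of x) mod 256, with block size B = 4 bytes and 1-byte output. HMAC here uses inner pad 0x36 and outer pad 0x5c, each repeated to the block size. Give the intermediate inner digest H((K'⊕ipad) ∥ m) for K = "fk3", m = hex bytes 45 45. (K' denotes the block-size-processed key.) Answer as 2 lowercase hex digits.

Key "fk3" = 66 6b 33 is 3 bytes ≤ B = 4; zero-pad to 4 bytes: K' = 66 6b 33 00.
K' ⊕ ipad = 50 5d 05 36.
Inner input = 50 5d 05 36 ∥ 45 45.
Inner hash: sum = 80+93+5+54+69+69 = 370; mod 256 = 114 → 72.

72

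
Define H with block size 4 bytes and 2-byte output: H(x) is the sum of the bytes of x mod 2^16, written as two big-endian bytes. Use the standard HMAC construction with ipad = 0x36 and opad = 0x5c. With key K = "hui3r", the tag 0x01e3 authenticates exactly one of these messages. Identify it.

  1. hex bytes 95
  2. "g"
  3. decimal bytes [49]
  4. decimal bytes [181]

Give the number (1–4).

1

Key "hui3r" = 68 75 69 33 72 is 5 bytes > B = 4, so hash it first: H(key) = 01 eb, then zero-pad to 4 bytes: K' = 01 eb 00 00.
K' ⊕ ipad = 37 dd 36 36; K' ⊕ opad = 5d b7 5c 5c.
m1: inner = H(37 dd 36 36 95) = 02 15; tag = H(5d b7 5c 5c 02 15) = 01e3 ← matches
m2: inner = H(37 dd 36 36 67) = 01 e7; tag = H(5d b7 5c 5c 01 e7) = 02b4
m3: inner = H(37 dd 36 36 31) = 01 b1; tag = H(5d b7 5c 5c 01 b1) = 027e
m4: inner = H(37 dd 36 36 b5) = 02 35; tag = H(5d b7 5c 5c 02 35) = 0203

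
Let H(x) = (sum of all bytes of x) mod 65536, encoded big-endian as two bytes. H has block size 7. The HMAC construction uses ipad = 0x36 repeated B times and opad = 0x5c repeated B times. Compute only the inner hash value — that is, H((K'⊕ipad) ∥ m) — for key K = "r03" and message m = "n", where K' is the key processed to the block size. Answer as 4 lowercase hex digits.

0195

Key "r03" = 72 30 33 is 3 bytes ≤ B = 7; zero-pad to 7 bytes: K' = 72 30 33 00 00 00 00.
K' ⊕ ipad = 44 06 05 36 36 36 36.
Inner input = 44 06 05 36 36 36 36 ∥ 6e.
Inner hash: sum = 68+6+5+54+54+54+54+110 = 405 → 01 95.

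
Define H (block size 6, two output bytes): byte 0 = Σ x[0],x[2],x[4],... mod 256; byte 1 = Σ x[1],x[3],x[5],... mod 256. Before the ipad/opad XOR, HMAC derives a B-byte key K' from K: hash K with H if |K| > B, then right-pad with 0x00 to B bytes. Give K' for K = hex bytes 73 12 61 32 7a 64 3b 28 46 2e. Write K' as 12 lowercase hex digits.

cffe00000000

|K| = 10 > B = 6, so first hash the key.
H(K): even-index sum = 463 mod 256 = 207; odd-index sum = 254 mod 256 = 254 → cf fe.
Zero-pad H(K) = cf fe to 6 bytes: K' = cf fe 00 00 00 00.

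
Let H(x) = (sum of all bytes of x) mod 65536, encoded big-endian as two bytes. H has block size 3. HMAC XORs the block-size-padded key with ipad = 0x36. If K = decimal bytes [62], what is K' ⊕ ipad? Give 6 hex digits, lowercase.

083636

Key decimal bytes [62] = 3e is 1 byte ≤ B = 3; zero-pad to 3 bytes: K' = 3e 00 00.
XOR each byte with 0x36: 3e⊕36=08, 00⊕36=36, 00⊕36=36.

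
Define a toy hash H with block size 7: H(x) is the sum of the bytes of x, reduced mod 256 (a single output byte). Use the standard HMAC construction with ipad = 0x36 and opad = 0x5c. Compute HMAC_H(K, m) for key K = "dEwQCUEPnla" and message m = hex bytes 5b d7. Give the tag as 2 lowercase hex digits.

12

Key "dEwQCUEPnla" = 64 45 77 51 43 55 45 50 6e 6c 61 is 11 bytes > B = 7, so hash it first: H(key) = d9, then zero-pad to 7 bytes: K' = d9 00 00 00 00 00 00.
K' ⊕ ipad = ef 36 36 36 36 36 36.  K' ⊕ opad = 85 5c 5c 5c 5c 5c 5c.
Inner input = (K'⊕ipad) ∥ m = ef 36 36 36 36 36 36 ∥ 5b d7.
Inner hash: sum = 239+54+54+54+54+54+54+91+215 = 869; mod 256 = 101 → 65.
Outer input = (K'⊕opad) ∥ inner = 85 5c 5c 5c 5c 5c 5c ∥ 65.
Outer hash (tag): sum = 133+92+92+92+92+92+92+101 = 786; mod 256 = 18 → 12.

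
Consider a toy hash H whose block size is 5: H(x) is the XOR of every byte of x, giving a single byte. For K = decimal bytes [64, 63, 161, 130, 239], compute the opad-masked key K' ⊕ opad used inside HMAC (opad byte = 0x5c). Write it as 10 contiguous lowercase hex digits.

1c63fddeb3

Key decimal bytes [64, 63, 161, 130, 239] = 40 3f a1 82 ef is exactly B = 5 bytes: K' = 40 3f a1 82 ef.
XOR each byte with 0x5c: 40⊕5c=1c, 3f⊕5c=63, a1⊕5c=fd, 82⊕5c=de, ef⊕5c=b3.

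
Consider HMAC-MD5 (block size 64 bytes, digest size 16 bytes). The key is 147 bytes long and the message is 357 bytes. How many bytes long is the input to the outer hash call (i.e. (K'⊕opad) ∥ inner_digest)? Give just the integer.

80

Key is 147 > 64 bytes, so it is hashed to 16 bytes then zero-padded to 64: |K'| = 64.
Outer input = (K'⊕opad) ∥ H(inner) → 64 + 16 = 80 bytes.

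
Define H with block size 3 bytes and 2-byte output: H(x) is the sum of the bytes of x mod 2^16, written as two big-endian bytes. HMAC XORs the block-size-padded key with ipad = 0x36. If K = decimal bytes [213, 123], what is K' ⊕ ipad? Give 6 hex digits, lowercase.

e34d36

Key decimal bytes [213, 123] = d5 7b is 2 bytes ≤ B = 3; zero-pad to 3 bytes: K' = d5 7b 00.
XOR each byte with 0x36: d5⊕36=e3, 7b⊕36=4d, 00⊕36=36.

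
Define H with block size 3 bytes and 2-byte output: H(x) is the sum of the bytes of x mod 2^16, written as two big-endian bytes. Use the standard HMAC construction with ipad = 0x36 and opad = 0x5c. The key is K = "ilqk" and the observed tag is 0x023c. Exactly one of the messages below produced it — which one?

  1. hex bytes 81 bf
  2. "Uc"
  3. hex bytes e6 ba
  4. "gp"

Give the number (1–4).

3

Key "ilqk" = 69 6c 71 6b is 4 bytes > B = 3, so hash it first: H(key) = 01 b1, then zero-pad to 3 bytes: K' = 01 b1 00.
K' ⊕ ipad = 37 87 36; K' ⊕ opad = 5d ed 5c.
m1: inner = H(37 87 36 81 bf) = 02 34; tag = H(5d ed 5c 02 34) = 01dc
m2: inner = H(37 87 36 55 63) = 01 ac; tag = H(5d ed 5c 01 ac) = 0253
m3: inner = H(37 87 36 e6 ba) = 02 94; tag = H(5d ed 5c 02 94) = 023c ← matches
m4: inner = H(37 87 36 67 70) = 01 cb; tag = H(5d ed 5c 01 cb) = 0272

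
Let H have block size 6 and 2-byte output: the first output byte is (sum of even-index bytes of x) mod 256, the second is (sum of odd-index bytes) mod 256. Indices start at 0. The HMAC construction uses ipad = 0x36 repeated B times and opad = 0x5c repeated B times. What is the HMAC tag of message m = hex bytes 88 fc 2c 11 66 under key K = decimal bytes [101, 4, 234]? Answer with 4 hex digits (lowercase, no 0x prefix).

cabb

Key decimal bytes [101, 4, 234] = 65 04 ea is 3 bytes ≤ B = 6; zero-pad to 6 bytes: K' = 65 04 ea 00 00 00.
K' ⊕ ipad = 53 32 dc 36 36 36.  K' ⊕ opad = 39 58 b6 5c 5c 5c.
Inner input = (K'⊕ipad) ∥ m = 53 32 dc 36 36 36 ∥ 88 fc 2c 11 66.
Inner hash: even-index sum = 639 mod 256 = 127; odd-index sum = 427 mod 256 = 171 → 7f ab.
Outer input = (K'⊕opad) ∥ inner = 39 58 b6 5c 5c 5c ∥ 7f ab.
Outer hash (tag): even-index sum = 458 mod 256 = 202; odd-index sum = 443 mod 256 = 187 → ca bb.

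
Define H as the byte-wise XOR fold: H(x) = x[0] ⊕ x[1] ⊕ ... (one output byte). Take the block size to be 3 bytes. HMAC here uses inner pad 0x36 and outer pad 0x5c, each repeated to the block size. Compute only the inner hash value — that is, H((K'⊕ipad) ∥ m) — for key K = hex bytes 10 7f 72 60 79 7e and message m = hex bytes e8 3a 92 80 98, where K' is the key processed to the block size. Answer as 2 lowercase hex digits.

14

Key hex bytes 10 7f 72 60 79 7e is 6 bytes > B = 3, so hash it first: H(key) = 7a, then zero-pad to 3 bytes: K' = 7a 00 00.
K' ⊕ ipad = 4c 36 36.
Inner input = 4c 36 36 ∥ e8 3a 92 80 98.
Inner hash: XOR 4c⊕36⊕36⊕e8⊕3a⊕92⊕80⊕98 = 14.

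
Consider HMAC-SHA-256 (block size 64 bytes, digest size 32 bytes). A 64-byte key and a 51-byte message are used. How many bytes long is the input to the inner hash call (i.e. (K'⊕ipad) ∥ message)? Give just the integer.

115

Key is 64 ≤ 64 bytes, zero-padded: |K'| = 64.
Inner input = (K'⊕ipad) ∥ m → 64 + 51 = 115 bytes.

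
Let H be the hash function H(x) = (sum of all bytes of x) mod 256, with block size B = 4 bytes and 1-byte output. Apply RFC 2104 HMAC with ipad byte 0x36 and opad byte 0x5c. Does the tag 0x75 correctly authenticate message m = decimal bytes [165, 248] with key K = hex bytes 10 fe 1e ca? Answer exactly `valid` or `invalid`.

valid

Key hex bytes 10 fe 1e ca is exactly B = 4 bytes: K' = 10 fe 1e ca.
K' ⊕ ipad = 26 c8 28 fc; K' ⊕ opad = 4c a2 42 96.
Inner hash: sum = 38+200+40+252+165+248 = 943; mod 256 = 175 → af.
Outer hash (recomputed tag): sum = 76+162+66+150+175 = 629; mod 256 = 117 → 75.
Recomputed tag = 75; claimed = 75 → match.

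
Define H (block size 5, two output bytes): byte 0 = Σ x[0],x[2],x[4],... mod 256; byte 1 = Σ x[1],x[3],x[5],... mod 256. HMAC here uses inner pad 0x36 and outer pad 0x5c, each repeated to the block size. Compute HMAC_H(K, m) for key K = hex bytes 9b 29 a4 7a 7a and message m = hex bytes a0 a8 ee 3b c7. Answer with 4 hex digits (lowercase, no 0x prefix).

a509

Key hex bytes 9b 29 a4 7a 7a is exactly B = 5 bytes: K' = 9b 29 a4 7a 7a.
K' ⊕ ipad = ad 1f 92 4c 4c.  K' ⊕ opad = c7 75 f8 26 26.
Inner input = (K'⊕ipad) ∥ m = ad 1f 92 4c 4c ∥ a0 a8 ee 3b c7.
Inner hash: even-index sum = 622 mod 256 = 110; odd-index sum = 704 mod 256 = 192 → 6e c0.
Outer input = (K'⊕opad) ∥ inner = c7 75 f8 26 26 ∥ 6e c0.
Outer hash (tag): even-index sum = 677 mod 256 = 165; odd-index sum = 265 mod 256 = 9 → a5 09.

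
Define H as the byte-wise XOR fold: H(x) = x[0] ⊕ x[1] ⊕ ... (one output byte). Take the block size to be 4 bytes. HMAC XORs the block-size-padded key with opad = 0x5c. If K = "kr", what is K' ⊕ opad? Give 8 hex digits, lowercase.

372e5c5c

Key "kr" = 6b 72 is 2 bytes ≤ B = 4; zero-pad to 4 bytes: K' = 6b 72 00 00.
XOR each byte with 0x5c: 6b⊕5c=37, 72⊕5c=2e, 00⊕5c=5c, 00⊕5c=5c.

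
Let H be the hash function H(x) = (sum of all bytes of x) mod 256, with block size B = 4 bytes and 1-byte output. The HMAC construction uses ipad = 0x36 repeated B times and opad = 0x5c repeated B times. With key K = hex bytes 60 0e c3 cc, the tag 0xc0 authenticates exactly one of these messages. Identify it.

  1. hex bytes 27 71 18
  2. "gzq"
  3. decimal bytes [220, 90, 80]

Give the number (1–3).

3

Key hex bytes 60 0e c3 cc is exactly B = 4 bytes: K' = 60 0e c3 cc.
K' ⊕ ipad = 56 38 f5 fa; K' ⊕ opad = 3c 52 9f 90.
m1: inner = H(56 38 f5 fa 27 71 18) = 2d; tag = H(3c 52 9f 90 2d) = ea
m2: inner = H(56 38 f5 fa 67 7a 71) = cf; tag = H(3c 52 9f 90 cf) = 8c
m3: inner = H(56 38 f5 fa dc 5a 50) = 03; tag = H(3c 52 9f 90 03) = c0 ← matches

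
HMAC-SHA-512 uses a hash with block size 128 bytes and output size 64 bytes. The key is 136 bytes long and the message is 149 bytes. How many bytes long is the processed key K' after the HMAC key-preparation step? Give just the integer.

Key is 136 > 128 bytes, so it is hashed to 64 bytes then zero-padded to 128: |K'| = 128.

128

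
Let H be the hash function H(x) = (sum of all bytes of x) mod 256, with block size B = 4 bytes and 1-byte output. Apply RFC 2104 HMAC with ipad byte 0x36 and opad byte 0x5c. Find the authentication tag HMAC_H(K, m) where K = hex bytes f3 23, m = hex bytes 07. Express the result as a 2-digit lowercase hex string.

33

Key hex bytes f3 23 is 2 bytes ≤ B = 4; zero-pad to 4 bytes: K' = f3 23 00 00.
K' ⊕ ipad = c5 15 36 36.  K' ⊕ opad = af 7f 5c 5c.
Inner input = (K'⊕ipad) ∥ m = c5 15 36 36 ∥ 07.
Inner hash: sum = 197+21+54+54+7 = 333; mod 256 = 77 → 4d.
Outer input = (K'⊕opad) ∥ inner = af 7f 5c 5c ∥ 4d.
Outer hash (tag): sum = 175+127+92+92+77 = 563; mod 256 = 51 → 33.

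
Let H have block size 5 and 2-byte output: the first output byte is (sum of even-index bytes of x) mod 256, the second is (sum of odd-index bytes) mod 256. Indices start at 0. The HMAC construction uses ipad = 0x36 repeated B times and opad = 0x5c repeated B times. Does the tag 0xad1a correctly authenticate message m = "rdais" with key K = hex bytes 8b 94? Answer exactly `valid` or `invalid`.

valid

Key hex bytes 8b 94 is 2 bytes ≤ B = 5; zero-pad to 5 bytes: K' = 8b 94 00 00 00.
K' ⊕ ipad = bd a2 36 36 36; K' ⊕ opad = d7 c8 5c 5c 5c.
Inner hash: even-index sum = 502 mod 256 = 246; odd-index sum = 542 mod 256 = 30 → f6 1e.
Outer hash (recomputed tag): even-index sum = 429 mod 256 = 173; odd-index sum = 538 mod 256 = 26 → ad 1a.
Recomputed tag = ad1a; claimed = ad1a → match.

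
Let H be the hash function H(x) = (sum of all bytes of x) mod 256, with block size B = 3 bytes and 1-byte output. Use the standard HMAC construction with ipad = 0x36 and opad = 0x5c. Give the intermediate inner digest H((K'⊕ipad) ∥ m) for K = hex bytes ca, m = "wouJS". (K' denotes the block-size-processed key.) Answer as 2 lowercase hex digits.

60

Key hex bytes ca is 1 byte ≤ B = 3; zero-pad to 3 bytes: K' = ca 00 00.
K' ⊕ ipad = fc 36 36.
Inner input = fc 36 36 ∥ 77 6f 75 4a 53.
Inner hash: sum = 252+54+54+119+111+117+74+83 = 864; mod 256 = 96 → 60.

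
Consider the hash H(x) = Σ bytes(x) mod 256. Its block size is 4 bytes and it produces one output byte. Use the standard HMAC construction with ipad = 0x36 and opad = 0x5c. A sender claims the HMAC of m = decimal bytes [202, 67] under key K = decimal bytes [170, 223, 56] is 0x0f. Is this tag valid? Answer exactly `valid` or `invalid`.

valid

Key decimal bytes [170, 223, 56] = aa df 38 is 3 bytes ≤ B = 4; zero-pad to 4 bytes: K' = aa df 38 00.
K' ⊕ ipad = 9c e9 0e 36; K' ⊕ opad = f6 83 64 5c.
Inner hash: sum = 156+233+14+54+202+67 = 726; mod 256 = 214 → d6.
Outer hash (recomputed tag): sum = 246+131+100+92+214 = 783; mod 256 = 15 → 0f.
Recomputed tag = 0f; claimed = 0f → match.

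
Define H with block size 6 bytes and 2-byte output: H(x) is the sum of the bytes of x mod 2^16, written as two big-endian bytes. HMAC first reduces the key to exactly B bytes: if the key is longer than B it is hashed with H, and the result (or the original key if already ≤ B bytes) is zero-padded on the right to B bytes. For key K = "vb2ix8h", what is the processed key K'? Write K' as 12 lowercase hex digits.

028b00000000

|K| = 7 > B = 6, so first hash the key.
H(K): sum = 118+98+50+105+120+56+104 = 651 → 02 8b.
Zero-pad H(K) = 02 8b to 6 bytes: K' = 02 8b 00 00 00 00.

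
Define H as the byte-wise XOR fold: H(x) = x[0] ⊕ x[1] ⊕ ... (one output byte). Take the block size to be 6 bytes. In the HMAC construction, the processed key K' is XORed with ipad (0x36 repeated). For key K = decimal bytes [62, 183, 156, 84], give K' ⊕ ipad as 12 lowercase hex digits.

0881aa623636

Key decimal bytes [62, 183, 156, 84] = 3e b7 9c 54 is 4 bytes ≤ B = 6; zero-pad to 6 bytes: K' = 3e b7 9c 54 00 00.
XOR each byte with 0x36: 3e⊕36=08, b7⊕36=81, 9c⊕36=aa, 54⊕36=62, 00⊕36=36, 00⊕36=36.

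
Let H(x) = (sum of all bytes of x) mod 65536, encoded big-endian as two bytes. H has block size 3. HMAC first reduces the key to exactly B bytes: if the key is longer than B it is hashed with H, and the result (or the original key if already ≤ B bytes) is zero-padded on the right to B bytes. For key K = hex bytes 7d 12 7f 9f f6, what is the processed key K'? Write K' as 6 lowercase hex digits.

|K| = 5 > B = 3, so first hash the key.
H(K): sum = 125+18+127+159+246 = 675 → 02 a3.
Zero-pad H(K) = 02 a3 to 3 bytes: K' = 02 a3 00.

02a300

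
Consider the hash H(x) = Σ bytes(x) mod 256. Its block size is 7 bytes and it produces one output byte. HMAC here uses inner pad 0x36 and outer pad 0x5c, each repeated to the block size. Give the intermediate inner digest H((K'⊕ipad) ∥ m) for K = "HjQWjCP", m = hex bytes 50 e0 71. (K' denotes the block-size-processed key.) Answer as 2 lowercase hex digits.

7a

Key "HjQWjCP" = 48 6a 51 57 6a 43 50 is exactly B = 7 bytes: K' = 48 6a 51 57 6a 43 50.
K' ⊕ ipad = 7e 5c 67 61 5c 75 66.
Inner input = 7e 5c 67 61 5c 75 66 ∥ 50 e0 71.
Inner hash: sum = 126+92+103+97+92+117+102+80+224+113 = 1146; mod 256 = 122 → 7a.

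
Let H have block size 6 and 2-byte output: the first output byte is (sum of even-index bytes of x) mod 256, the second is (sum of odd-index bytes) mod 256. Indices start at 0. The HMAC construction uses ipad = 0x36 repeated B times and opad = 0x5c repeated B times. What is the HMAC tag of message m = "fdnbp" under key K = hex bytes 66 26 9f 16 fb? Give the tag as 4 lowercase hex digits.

ae4c

Key hex bytes 66 26 9f 16 fb is 5 bytes ≤ B = 6; zero-pad to 6 bytes: K' = 66 26 9f 16 fb 00.
K' ⊕ ipad = 50 10 a9 20 cd 36.  K' ⊕ opad = 3a 7a c3 4a a7 5c.
Inner input = (K'⊕ipad) ∥ m = 50 10 a9 20 cd 36 ∥ 66 64 6e 62 70.
Inner hash: even-index sum = 778 mod 256 = 10; odd-index sum = 300 mod 256 = 44 → 0a 2c.
Outer input = (K'⊕opad) ∥ inner = 3a 7a c3 4a a7 5c ∥ 0a 2c.
Outer hash (tag): even-index sum = 430 mod 256 = 174; odd-index sum = 332 mod 256 = 76 → ae 4c.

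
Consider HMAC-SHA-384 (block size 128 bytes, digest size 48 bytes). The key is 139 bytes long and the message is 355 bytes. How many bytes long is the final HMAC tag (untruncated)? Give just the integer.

48

The tag is one SHA-384 digest: 48 bytes.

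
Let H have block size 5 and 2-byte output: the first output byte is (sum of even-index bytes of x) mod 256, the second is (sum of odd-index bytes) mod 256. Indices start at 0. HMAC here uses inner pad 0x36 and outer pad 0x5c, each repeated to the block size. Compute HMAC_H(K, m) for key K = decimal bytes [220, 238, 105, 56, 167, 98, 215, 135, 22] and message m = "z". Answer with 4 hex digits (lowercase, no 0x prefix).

260a

Key decimal bytes [220, 238, 105, 56, 167, 98, 215, 135, 22] = dc ee 69 38 a7 62 d7 87 16 is 9 bytes > B = 5, so hash it first: H(key) = d9 0f, then zero-pad to 5 bytes: K' = d9 0f 00 00 00.
K' ⊕ ipad = ef 39 36 36 36.  K' ⊕ opad = 85 53 5c 5c 5c.
Inner input = (K'⊕ipad) ∥ m = ef 39 36 36 36 ∥ 7a.
Inner hash: even-index sum = 347 mod 256 = 91; odd-index sum = 233 mod 256 = 233 → 5b e9.
Outer input = (K'⊕opad) ∥ inner = 85 53 5c 5c 5c ∥ 5b e9.
Outer hash (tag): even-index sum = 550 mod 256 = 38; odd-index sum = 266 mod 256 = 10 → 26 0a.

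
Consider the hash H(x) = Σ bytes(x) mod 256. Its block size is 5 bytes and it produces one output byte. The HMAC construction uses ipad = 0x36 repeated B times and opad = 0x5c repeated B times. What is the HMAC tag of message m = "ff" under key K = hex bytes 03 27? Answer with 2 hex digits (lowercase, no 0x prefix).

Key hex bytes 03 27 is 2 bytes ≤ B = 5; zero-pad to 5 bytes: K' = 03 27 00 00 00.
K' ⊕ ipad = 35 11 36 36 36.  K' ⊕ opad = 5f 7b 5c 5c 5c.
Inner input = (K'⊕ipad) ∥ m = 35 11 36 36 36 ∥ 66 66.
Inner hash: sum = 53+17+54+54+54+102+102 = 436; mod 256 = 180 → b4.
Outer input = (K'⊕opad) ∥ inner = 5f 7b 5c 5c 5c ∥ b4.
Outer hash (tag): sum = 95+123+92+92+92+180 = 674; mod 256 = 162 → a2.

a2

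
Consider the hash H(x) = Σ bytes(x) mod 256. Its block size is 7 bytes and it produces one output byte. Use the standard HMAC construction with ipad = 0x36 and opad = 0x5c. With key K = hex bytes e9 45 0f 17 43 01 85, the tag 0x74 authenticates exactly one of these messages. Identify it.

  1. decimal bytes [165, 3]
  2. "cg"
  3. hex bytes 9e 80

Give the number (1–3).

1

Key hex bytes e9 45 0f 17 43 01 85 is exactly B = 7 bytes: K' = e9 45 0f 17 43 01 85.
K' ⊕ ipad = df 73 39 21 75 37 b3; K' ⊕ opad = b5 19 53 4b 1f 5d d9.
m1: inner = H(df 73 39 21 75 37 b3 a5 03) = b3; tag = H(b5 19 53 4b 1f 5d d9 b3) = 74 ← matches
m2: inner = H(df 73 39 21 75 37 b3 63 67) = d5; tag = H(b5 19 53 4b 1f 5d d9 d5) = 96
m3: inner = H(df 73 39 21 75 37 b3 9e 80) = 29; tag = H(b5 19 53 4b 1f 5d d9 29) = ea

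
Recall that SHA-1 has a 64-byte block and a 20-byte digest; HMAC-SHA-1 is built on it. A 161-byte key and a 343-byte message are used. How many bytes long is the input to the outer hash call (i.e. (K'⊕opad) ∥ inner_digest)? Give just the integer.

84

Key is 161 > 64 bytes, so it is hashed to 20 bytes then zero-padded to 64: |K'| = 64.
Outer input = (K'⊕opad) ∥ H(inner) → 64 + 20 = 84 bytes.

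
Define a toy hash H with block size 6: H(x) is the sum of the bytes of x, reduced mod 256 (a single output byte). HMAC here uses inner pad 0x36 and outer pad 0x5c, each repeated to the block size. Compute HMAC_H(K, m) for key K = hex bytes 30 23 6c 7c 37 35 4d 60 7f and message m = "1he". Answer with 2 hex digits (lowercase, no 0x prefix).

4c

Key hex bytes 30 23 6c 7c 37 35 4d 60 7f is 9 bytes > B = 6, so hash it first: H(key) = d3, then zero-pad to 6 bytes: K' = d3 00 00 00 00 00.
K' ⊕ ipad = e5 36 36 36 36 36.  K' ⊕ opad = 8f 5c 5c 5c 5c 5c.
Inner input = (K'⊕ipad) ∥ m = e5 36 36 36 36 36 ∥ 31 68 65.
Inner hash: sum = 229+54+54+54+54+54+49+104+101 = 753; mod 256 = 241 → f1.
Outer input = (K'⊕opad) ∥ inner = 8f 5c 5c 5c 5c 5c ∥ f1.
Outer hash (tag): sum = 143+92+92+92+92+92+241 = 844; mod 256 = 76 → 4c.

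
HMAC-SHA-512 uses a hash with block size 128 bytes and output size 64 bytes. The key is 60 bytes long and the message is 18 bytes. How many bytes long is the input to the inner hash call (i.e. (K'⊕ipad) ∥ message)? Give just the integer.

Key is 60 ≤ 128 bytes, zero-padded: |K'| = 128.
Inner input = (K'⊕ipad) ∥ m → 128 + 18 = 146 bytes.

146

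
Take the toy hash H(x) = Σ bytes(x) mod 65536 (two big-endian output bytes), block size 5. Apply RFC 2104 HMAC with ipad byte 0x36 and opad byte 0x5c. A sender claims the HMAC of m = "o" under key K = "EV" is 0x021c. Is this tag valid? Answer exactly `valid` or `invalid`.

Key "EV" = 45 56 is 2 bytes ≤ B = 5; zero-pad to 5 bytes: K' = 45 56 00 00 00.
K' ⊕ ipad = 73 60 36 36 36; K' ⊕ opad = 19 0a 5c 5c 5c.
Inner hash: sum = 115+96+54+54+54+111 = 484 → 01 e4.
Outer hash (recomputed tag): sum = 25+10+92+92+92+1+228 = 540 → 02 1c.
Recomputed tag = 021c; claimed = 021c → match.

valid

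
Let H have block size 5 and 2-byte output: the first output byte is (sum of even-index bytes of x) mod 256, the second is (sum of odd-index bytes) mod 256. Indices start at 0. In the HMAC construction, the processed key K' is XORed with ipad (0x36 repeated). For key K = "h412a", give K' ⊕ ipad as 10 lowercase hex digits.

5e02070457

Key "h412a" = 68 34 31 32 61 is exactly B = 5 bytes: K' = 68 34 31 32 61.
XOR each byte with 0x36: 68⊕36=5e, 34⊕36=02, 31⊕36=07, 32⊕36=04, 61⊕36=57.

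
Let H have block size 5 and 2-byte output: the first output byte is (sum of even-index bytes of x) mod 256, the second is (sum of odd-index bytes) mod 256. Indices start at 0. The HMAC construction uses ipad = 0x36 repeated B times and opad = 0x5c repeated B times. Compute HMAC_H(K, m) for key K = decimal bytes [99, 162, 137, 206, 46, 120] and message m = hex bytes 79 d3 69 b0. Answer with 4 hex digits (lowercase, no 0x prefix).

f42b

Key decimal bytes [99, 162, 137, 206, 46, 120] = 63 a2 89 ce 2e 78 is 6 bytes > B = 5, so hash it first: H(key) = 1a e8, then zero-pad to 5 bytes: K' = 1a e8 00 00 00.
K' ⊕ ipad = 2c de 36 36 36.  K' ⊕ opad = 46 b4 5c 5c 5c.
Inner input = (K'⊕ipad) ∥ m = 2c de 36 36 36 ∥ 79 d3 69 b0.
Inner hash: even-index sum = 539 mod 256 = 27; odd-index sum = 502 mod 256 = 246 → 1b f6.
Outer input = (K'⊕opad) ∥ inner = 46 b4 5c 5c 5c ∥ 1b f6.
Outer hash (tag): even-index sum = 500 mod 256 = 244; odd-index sum = 299 mod 256 = 43 → f4 2b.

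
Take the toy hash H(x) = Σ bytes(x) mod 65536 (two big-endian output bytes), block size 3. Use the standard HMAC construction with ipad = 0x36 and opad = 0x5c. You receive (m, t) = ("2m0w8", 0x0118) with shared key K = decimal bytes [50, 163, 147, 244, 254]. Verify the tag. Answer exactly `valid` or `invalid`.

Key decimal bytes [50, 163, 147, 244, 254] = 32 a3 93 f4 fe is 5 bytes > B = 3, so hash it first: H(key) = 03 5a, then zero-pad to 3 bytes: K' = 03 5a 00.
K' ⊕ ipad = 35 6c 36; K' ⊕ opad = 5f 06 5c.
Inner hash: sum = 53+108+54+50+109+48+119+56 = 597 → 02 55.
Outer hash (recomputed tag): sum = 95+6+92+2+85 = 280 → 01 18.
Recomputed tag = 0118; claimed = 0118 → match.

valid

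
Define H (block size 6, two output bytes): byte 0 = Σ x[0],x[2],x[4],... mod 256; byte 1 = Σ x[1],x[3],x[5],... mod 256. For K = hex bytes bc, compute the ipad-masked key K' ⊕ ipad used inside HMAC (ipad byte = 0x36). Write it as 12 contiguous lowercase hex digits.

8a3636363636

Key hex bytes bc is 1 byte ≤ B = 6; zero-pad to 6 bytes: K' = bc 00 00 00 00 00.
XOR each byte with 0x36: bc⊕36=8a, 00⊕36=36, 00⊕36=36, 00⊕36=36, 00⊕36=36, 00⊕36=36.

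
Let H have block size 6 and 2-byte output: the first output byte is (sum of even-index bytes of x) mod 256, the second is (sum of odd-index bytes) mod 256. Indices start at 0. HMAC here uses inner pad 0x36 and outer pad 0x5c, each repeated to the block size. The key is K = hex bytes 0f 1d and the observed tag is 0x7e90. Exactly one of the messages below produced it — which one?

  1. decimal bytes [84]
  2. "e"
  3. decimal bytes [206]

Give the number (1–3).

Key hex bytes 0f 1d is 2 bytes ≤ B = 6; zero-pad to 6 bytes: K' = 0f 1d 00 00 00 00.
K' ⊕ ipad = 39 2b 36 36 36 36; K' ⊕ opad = 53 41 5c 5c 5c 5c.
m1: inner = H(39 2b 36 36 36 36 54) = f9 97; tag = H(53 41 5c 5c 5c 5c f9 97) = 0490
m2: inner = H(39 2b 36 36 36 36 65) = 0a 97; tag = H(53 41 5c 5c 5c 5c 0a 97) = 1590
m3: inner = H(39 2b 36 36 36 36 ce) = 73 97; tag = H(53 41 5c 5c 5c 5c 73 97) = 7e90 ← matches

3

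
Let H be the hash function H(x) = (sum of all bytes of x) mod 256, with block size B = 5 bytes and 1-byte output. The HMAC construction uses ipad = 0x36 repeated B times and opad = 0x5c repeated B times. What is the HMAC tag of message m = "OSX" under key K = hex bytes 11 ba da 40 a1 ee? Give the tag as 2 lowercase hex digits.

Key hex bytes 11 ba da 40 a1 ee is 6 bytes > B = 5, so hash it first: H(key) = 74, then zero-pad to 5 bytes: K' = 74 00 00 00 00.
K' ⊕ ipad = 42 36 36 36 36.  K' ⊕ opad = 28 5c 5c 5c 5c.
Inner input = (K'⊕ipad) ∥ m = 42 36 36 36 36 ∥ 4f 53 58.
Inner hash: sum = 66+54+54+54+54+79+83+88 = 532; mod 256 = 20 → 14.
Outer input = (K'⊕opad) ∥ inner = 28 5c 5c 5c 5c ∥ 14.
Outer hash (tag): sum = 40+92+92+92+92+20 = 428; mod 256 = 172 → ac.

ac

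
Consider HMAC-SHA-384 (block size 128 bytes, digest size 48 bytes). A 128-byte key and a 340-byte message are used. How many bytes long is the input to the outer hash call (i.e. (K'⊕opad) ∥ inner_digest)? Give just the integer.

Key is 128 ≤ 128 bytes, zero-padded: |K'| = 128.
Outer input = (K'⊕opad) ∥ H(inner) → 128 + 48 = 176 bytes.

176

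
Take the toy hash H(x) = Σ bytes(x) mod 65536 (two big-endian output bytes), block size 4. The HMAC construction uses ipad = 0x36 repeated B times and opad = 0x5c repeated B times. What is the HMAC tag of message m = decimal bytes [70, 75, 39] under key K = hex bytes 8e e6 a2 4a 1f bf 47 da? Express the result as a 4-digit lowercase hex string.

Key hex bytes 8e e6 a2 4a 1f bf 47 da is 8 bytes > B = 4, so hash it first: H(key) = 04 5f, then zero-pad to 4 bytes: K' = 04 5f 00 00.
K' ⊕ ipad = 32 69 36 36.  K' ⊕ opad = 58 03 5c 5c.
Inner input = (K'⊕ipad) ∥ m = 32 69 36 36 ∥ 46 4b 27.
Inner hash: sum = 50+105+54+54+70+75+39 = 447 → 01 bf.
Outer input = (K'⊕opad) ∥ inner = 58 03 5c 5c ∥ 01 bf.
Outer hash (tag): sum = 88+3+92+92+1+191 = 467 → 01 d3.

01d3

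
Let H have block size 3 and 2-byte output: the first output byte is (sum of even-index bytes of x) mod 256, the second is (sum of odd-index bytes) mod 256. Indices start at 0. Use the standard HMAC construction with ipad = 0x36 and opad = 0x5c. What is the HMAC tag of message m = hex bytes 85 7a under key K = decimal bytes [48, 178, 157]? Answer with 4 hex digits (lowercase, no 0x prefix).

3619

Key decimal bytes [48, 178, 157] = 30 b2 9d is exactly B = 3 bytes: K' = 30 b2 9d.
K' ⊕ ipad = 06 84 ab.  K' ⊕ opad = 6c ee c1.
Inner input = (K'⊕ipad) ∥ m = 06 84 ab ∥ 85 7a.
Inner hash: even-index sum = 299 mod 256 = 43; odd-index sum = 265 mod 256 = 9 → 2b 09.
Outer input = (K'⊕opad) ∥ inner = 6c ee c1 ∥ 2b 09.
Outer hash (tag): even-index sum = 310 mod 256 = 54; odd-index sum = 281 mod 256 = 25 → 36 19.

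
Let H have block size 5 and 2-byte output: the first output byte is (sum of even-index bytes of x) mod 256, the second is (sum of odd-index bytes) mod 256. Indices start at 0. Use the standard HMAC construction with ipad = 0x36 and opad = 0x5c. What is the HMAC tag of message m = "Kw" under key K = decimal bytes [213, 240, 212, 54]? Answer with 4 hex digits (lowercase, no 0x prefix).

Key decimal bytes [213, 240, 212, 54] = d5 f0 d4 36 is 4 bytes ≤ B = 5; zero-pad to 5 bytes: K' = d5 f0 d4 36 00.
K' ⊕ ipad = e3 c6 e2 00 36.  K' ⊕ opad = 89 ac 88 6a 5c.
Inner input = (K'⊕ipad) ∥ m = e3 c6 e2 00 36 ∥ 4b 77.
Inner hash: even-index sum = 626 mod 256 = 114; odd-index sum = 273 mod 256 = 17 → 72 11.
Outer input = (K'⊕opad) ∥ inner = 89 ac 88 6a 5c ∥ 72 11.
Outer hash (tag): even-index sum = 382 mod 256 = 126; odd-index sum = 392 mod 256 = 136 → 7e 88.

7e88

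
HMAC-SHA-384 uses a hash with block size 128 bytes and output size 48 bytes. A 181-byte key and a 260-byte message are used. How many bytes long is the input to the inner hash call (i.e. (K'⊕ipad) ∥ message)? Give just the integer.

388

Key is 181 > 128 bytes, so it is hashed to 48 bytes then zero-padded to 128: |K'| = 128.
Inner input = (K'⊕ipad) ∥ m → 128 + 260 = 388 bytes.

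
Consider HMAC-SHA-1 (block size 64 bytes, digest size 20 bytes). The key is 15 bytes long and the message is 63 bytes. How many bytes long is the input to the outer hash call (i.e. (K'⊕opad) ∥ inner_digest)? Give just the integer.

Key is 15 ≤ 64 bytes, zero-padded: |K'| = 64.
Outer input = (K'⊕opad) ∥ H(inner) → 64 + 20 = 84 bytes.

84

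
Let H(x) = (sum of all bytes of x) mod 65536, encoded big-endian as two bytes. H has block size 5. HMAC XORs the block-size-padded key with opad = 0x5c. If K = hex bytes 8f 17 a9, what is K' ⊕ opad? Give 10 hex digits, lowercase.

d34bf55c5c

Key hex bytes 8f 17 a9 is 3 bytes ≤ B = 5; zero-pad to 5 bytes: K' = 8f 17 a9 00 00.
XOR each byte with 0x5c: 8f⊕5c=d3, 17⊕5c=4b, a9⊕5c=f5, 00⊕5c=5c, 00⊕5c=5c.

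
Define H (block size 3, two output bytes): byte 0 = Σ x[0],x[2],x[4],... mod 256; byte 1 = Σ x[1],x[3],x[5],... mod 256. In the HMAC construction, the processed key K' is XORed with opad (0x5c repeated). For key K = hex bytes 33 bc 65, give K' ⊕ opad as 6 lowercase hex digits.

6fe039

Key hex bytes 33 bc 65 is exactly B = 3 bytes: K' = 33 bc 65.
XOR each byte with 0x5c: 33⊕5c=6f, bc⊕5c=e0, 65⊕5c=39.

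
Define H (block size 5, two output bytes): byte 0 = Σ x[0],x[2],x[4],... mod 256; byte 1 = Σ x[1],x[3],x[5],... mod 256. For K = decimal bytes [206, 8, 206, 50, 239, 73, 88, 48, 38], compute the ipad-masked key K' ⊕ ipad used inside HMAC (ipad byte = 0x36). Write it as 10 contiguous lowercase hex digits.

3f85363636

Key decimal bytes [206, 8, 206, 50, 239, 73, 88, 48, 38] = ce 08 ce 32 ef 49 58 30 26 is 9 bytes > B = 5, so hash it first: H(key) = 09 b3, then zero-pad to 5 bytes: K' = 09 b3 00 00 00.
XOR each byte with 0x36: 09⊕36=3f, b3⊕36=85, 00⊕36=36, 00⊕36=36, 00⊕36=36.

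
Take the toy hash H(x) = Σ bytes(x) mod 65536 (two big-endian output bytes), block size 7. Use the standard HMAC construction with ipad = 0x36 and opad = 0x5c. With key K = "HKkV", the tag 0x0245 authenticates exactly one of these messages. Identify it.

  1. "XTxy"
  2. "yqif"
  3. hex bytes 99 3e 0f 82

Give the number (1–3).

3

Key "HKkV" = 48 4b 6b 56 is 4 bytes ≤ B = 7; zero-pad to 7 bytes: K' = 48 4b 6b 56 00 00 00.
K' ⊕ ipad = 7e 7d 5d 60 36 36 36; K' ⊕ opad = 14 17 37 0a 5c 5c 5c.
m1: inner = H(7e 7d 5d 60 36 36 36 58 54 78 79) = 03 f7; tag = H(14 17 37 0a 5c 5c 5c 03 f7) = 027a
m2: inner = H(7e 7d 5d 60 36 36 36 79 71 69 66) = 04 13; tag = H(14 17 37 0a 5c 5c 5c 04 13) = 0197
m3: inner = H(7e 7d 5d 60 36 36 36 99 3e 0f 82) = 03 c2; tag = H(14 17 37 0a 5c 5c 5c 03 c2) = 0245 ← matches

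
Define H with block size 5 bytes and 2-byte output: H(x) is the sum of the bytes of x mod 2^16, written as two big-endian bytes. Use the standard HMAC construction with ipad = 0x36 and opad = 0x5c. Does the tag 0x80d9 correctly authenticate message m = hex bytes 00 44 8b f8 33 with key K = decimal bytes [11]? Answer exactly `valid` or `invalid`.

invalid

Key decimal bytes [11] = 0b is 1 byte ≤ B = 5; zero-pad to 5 bytes: K' = 0b 00 00 00 00.
K' ⊕ ipad = 3d 36 36 36 36; K' ⊕ opad = 57 5c 5c 5c 5c.
Inner hash: sum = 61+54+54+54+54+0+68+139+248+51 = 783 → 03 0f.
Outer hash (recomputed tag): sum = 87+92+92+92+92+3+15 = 473 → 01 d9.
Recomputed tag = 01d9; claimed = 80d9 → mismatch.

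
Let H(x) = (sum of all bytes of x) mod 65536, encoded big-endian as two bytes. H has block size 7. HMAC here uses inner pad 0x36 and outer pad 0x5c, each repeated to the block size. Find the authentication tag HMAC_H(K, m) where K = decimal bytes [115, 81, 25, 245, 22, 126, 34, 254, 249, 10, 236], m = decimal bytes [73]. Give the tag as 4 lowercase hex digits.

031c

Key decimal bytes [115, 81, 25, 245, 22, 126, 34, 254, 249, 10, 236] = 73 51 19 f5 16 7e 22 fe f9 0a ec is 11 bytes > B = 7, so hash it first: H(key) = 05 75, then zero-pad to 7 bytes: K' = 05 75 00 00 00 00 00.
K' ⊕ ipad = 33 43 36 36 36 36 36.  K' ⊕ opad = 59 29 5c 5c 5c 5c 5c.
Inner input = (K'⊕ipad) ∥ m = 33 43 36 36 36 36 36 ∥ 49.
Inner hash: sum = 51+67+54+54+54+54+54+73 = 461 → 01 cd.
Outer input = (K'⊕opad) ∥ inner = 59 29 5c 5c 5c 5c 5c ∥ 01 cd.
Outer hash (tag): sum = 89+41+92+92+92+92+92+1+205 = 796 → 03 1c.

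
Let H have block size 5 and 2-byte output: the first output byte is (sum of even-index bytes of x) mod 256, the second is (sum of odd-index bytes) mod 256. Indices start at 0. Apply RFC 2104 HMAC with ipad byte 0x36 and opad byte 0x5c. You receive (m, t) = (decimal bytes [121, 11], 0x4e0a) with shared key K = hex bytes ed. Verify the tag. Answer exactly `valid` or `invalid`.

Key hex bytes ed is 1 byte ≤ B = 5; zero-pad to 5 bytes: K' = ed 00 00 00 00.
K' ⊕ ipad = db 36 36 36 36; K' ⊕ opad = b1 5c 5c 5c 5c.
Inner hash: even-index sum = 338 mod 256 = 82; odd-index sum = 229 mod 256 = 229 → 52 e5.
Outer hash (recomputed tag): even-index sum = 590 mod 256 = 78; odd-index sum = 266 mod 256 = 10 → 4e 0a.
Recomputed tag = 4e0a; claimed = 4e0a → match.

valid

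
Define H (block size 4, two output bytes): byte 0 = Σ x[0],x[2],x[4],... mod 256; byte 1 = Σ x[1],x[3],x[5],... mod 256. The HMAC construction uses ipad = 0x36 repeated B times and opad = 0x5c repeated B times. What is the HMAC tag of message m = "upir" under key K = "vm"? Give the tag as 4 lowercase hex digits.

Key "vm" = 76 6d is 2 bytes ≤ B = 4; zero-pad to 4 bytes: K' = 76 6d 00 00.
K' ⊕ ipad = 40 5b 36 36.  K' ⊕ opad = 2a 31 5c 5c.
Inner input = (K'⊕ipad) ∥ m = 40 5b 36 36 ∥ 75 70 69 72.
Inner hash: even-index sum = 340 mod 256 = 84; odd-index sum = 371 mod 256 = 115 → 54 73.
Outer input = (K'⊕opad) ∥ inner = 2a 31 5c 5c ∥ 54 73.
Outer hash (tag): even-index sum = 218 mod 256 = 218; odd-index sum = 256 mod 256 = 0 → da 00.

da00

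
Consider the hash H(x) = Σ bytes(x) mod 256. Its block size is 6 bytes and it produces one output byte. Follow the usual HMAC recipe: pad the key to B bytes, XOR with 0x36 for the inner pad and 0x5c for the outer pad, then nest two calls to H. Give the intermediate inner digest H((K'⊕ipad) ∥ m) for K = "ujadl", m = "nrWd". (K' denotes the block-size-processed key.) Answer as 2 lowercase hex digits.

Key "ujadl" = 75 6a 61 64 6c is 5 bytes ≤ B = 6; zero-pad to 6 bytes: K' = 75 6a 61 64 6c 00.
K' ⊕ ipad = 43 5c 57 52 5a 36.
Inner input = 43 5c 57 52 5a 36 ∥ 6e 72 57 64.
Inner hash: sum = 67+92+87+82+90+54+110+114+87+100 = 883; mod 256 = 115 → 73.

73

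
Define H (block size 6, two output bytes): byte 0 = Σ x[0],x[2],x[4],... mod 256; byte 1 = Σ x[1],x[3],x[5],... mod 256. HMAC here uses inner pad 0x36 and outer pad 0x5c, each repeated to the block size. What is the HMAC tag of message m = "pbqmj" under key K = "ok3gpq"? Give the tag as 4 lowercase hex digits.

Key "ok3gpq" = 6f 6b 33 67 70 71 is exactly B = 6 bytes: K' = 6f 6b 33 67 70 71.
K' ⊕ ipad = 59 5d 05 51 46 47.  K' ⊕ opad = 33 37 6f 3b 2c 2d.
Inner input = (K'⊕ipad) ∥ m = 59 5d 05 51 46 47 ∥ 70 62 71 6d 6a.
Inner hash: even-index sum = 495 mod 256 = 239; odd-index sum = 452 mod 256 = 196 → ef c4.
Outer input = (K'⊕opad) ∥ inner = 33 37 6f 3b 2c 2d ∥ ef c4.
Outer hash (tag): even-index sum = 445 mod 256 = 189; odd-index sum = 355 mod 256 = 99 → bd 63.

bd63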